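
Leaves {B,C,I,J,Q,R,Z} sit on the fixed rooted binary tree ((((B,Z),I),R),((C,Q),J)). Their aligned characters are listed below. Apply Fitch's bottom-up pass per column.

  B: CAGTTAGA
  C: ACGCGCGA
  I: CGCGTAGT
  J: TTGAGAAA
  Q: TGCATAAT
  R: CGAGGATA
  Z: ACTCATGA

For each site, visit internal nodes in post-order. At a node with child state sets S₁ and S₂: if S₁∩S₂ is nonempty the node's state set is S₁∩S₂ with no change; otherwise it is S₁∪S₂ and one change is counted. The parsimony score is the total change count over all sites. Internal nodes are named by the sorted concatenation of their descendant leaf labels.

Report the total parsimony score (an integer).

site 0, node BZ: B={C} ∪ Z={A} → {A,C} (+1)
site 0, node BIZ: BZ={A,C} ∩ I={C} → {C} (+0)
site 0, node BIRZ: BIZ={C} ∩ R={C} → {C} (+0)
site 0, node CQ: C={A} ∪ Q={T} → {A,T} (+1)
site 0, node CJQ: CQ={A,T} ∩ J={T} → {T} (+0)
site 0, node BCIJQRZ: BIRZ={C} ∪ CJQ={T} → {C,T} (+1)
site 1, node BZ: B={A} ∪ Z={C} → {A,C} (+1)
site 1, node BIZ: BZ={A,C} ∪ I={G} → {A,C,G} (+1)
site 1, node BIRZ: BIZ={A,C,G} ∩ R={G} → {G} (+0)
site 1, node CQ: C={C} ∪ Q={G} → {C,G} (+1)
site 1, node CJQ: CQ={C,G} ∪ J={T} → {C,G,T} (+1)
site 1, node BCIJQRZ: BIRZ={G} ∩ CJQ={C,G,T} → {G} (+0)
site 2, node BZ: B={G} ∪ Z={T} → {G,T} (+1)
site 2, node BIZ: BZ={G,T} ∪ I={C} → {C,G,T} (+1)
site 2, node BIRZ: BIZ={C,G,T} ∪ R={A} → {A,C,G,T} (+1)
site 2, node CQ: C={G} ∪ Q={C} → {C,G} (+1)
site 2, node CJQ: CQ={C,G} ∩ J={G} → {G} (+0)
site 2, node BCIJQRZ: BIRZ={A,C,G,T} ∩ CJQ={G} → {G} (+0)
site 3, node BZ: B={T} ∪ Z={C} → {C,T} (+1)
site 3, node BIZ: BZ={C,T} ∪ I={G} → {C,G,T} (+1)
site 3, node BIRZ: BIZ={C,G,T} ∩ R={G} → {G} (+0)
site 3, node CQ: C={C} ∪ Q={A} → {A,C} (+1)
site 3, node CJQ: CQ={A,C} ∩ J={A} → {A} (+0)
site 3, node BCIJQRZ: BIRZ={G} ∪ CJQ={A} → {A,G} (+1)
site 4, node BZ: B={T} ∪ Z={A} → {A,T} (+1)
site 4, node BIZ: BZ={A,T} ∩ I={T} → {T} (+0)
site 4, node BIRZ: BIZ={T} ∪ R={G} → {G,T} (+1)
site 4, node CQ: C={G} ∪ Q={T} → {G,T} (+1)
site 4, node CJQ: CQ={G,T} ∩ J={G} → {G} (+0)
site 4, node BCIJQRZ: BIRZ={G,T} ∩ CJQ={G} → {G} (+0)
site 5, node BZ: B={A} ∪ Z={T} → {A,T} (+1)
site 5, node BIZ: BZ={A,T} ∩ I={A} → {A} (+0)
site 5, node BIRZ: BIZ={A} ∩ R={A} → {A} (+0)
site 5, node CQ: C={C} ∪ Q={A} → {A,C} (+1)
site 5, node CJQ: CQ={A,C} ∩ J={A} → {A} (+0)
site 5, node BCIJQRZ: BIRZ={A} ∩ CJQ={A} → {A} (+0)
site 6, node BZ: B={G} ∩ Z={G} → {G} (+0)
site 6, node BIZ: BZ={G} ∩ I={G} → {G} (+0)
site 6, node BIRZ: BIZ={G} ∪ R={T} → {G,T} (+1)
site 6, node CQ: C={G} ∪ Q={A} → {A,G} (+1)
site 6, node CJQ: CQ={A,G} ∩ J={A} → {A} (+0)
site 6, node BCIJQRZ: BIRZ={G,T} ∪ CJQ={A} → {A,G,T} (+1)
site 7, node BZ: B={A} ∩ Z={A} → {A} (+0)
site 7, node BIZ: BZ={A} ∪ I={T} → {A,T} (+1)
site 7, node BIRZ: BIZ={A,T} ∩ R={A} → {A} (+0)
site 7, node CQ: C={A} ∪ Q={T} → {A,T} (+1)
site 7, node CJQ: CQ={A,T} ∩ J={A} → {A} (+0)
site 7, node BCIJQRZ: BIRZ={A} ∩ CJQ={A} → {A} (+0)
per-site changes: [3, 4, 4, 4, 3, 2, 3, 2]; total = 25

25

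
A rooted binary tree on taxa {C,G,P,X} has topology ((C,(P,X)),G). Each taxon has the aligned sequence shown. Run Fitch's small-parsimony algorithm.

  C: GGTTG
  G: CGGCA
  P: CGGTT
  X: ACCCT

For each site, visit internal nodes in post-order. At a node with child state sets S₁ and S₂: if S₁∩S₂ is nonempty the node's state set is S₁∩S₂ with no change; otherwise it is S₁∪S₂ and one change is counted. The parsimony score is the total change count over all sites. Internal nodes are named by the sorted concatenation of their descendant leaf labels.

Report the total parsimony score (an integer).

9

site 0, node PX: P={C} ∪ X={A} → {A,C} (+1)
site 0, node CPX: C={G} ∪ PX={A,C} → {A,C,G} (+1)
site 0, node CGPX: CPX={A,C,G} ∩ G={C} → {C} (+0)
site 1, node PX: P={G} ∪ X={C} → {C,G} (+1)
site 1, node CPX: C={G} ∩ PX={C,G} → {G} (+0)
site 1, node CGPX: CPX={G} ∩ G={G} → {G} (+0)
site 2, node PX: P={G} ∪ X={C} → {C,G} (+1)
site 2, node CPX: C={T} ∪ PX={C,G} → {C,G,T} (+1)
site 2, node CGPX: CPX={C,G,T} ∩ G={G} → {G} (+0)
site 3, node PX: P={T} ∪ X={C} → {C,T} (+1)
site 3, node CPX: C={T} ∩ PX={C,T} → {T} (+0)
site 3, node CGPX: CPX={T} ∪ G={C} → {C,T} (+1)
site 4, node PX: P={T} ∩ X={T} → {T} (+0)
site 4, node CPX: C={G} ∪ PX={T} → {G,T} (+1)
site 4, node CGPX: CPX={G,T} ∪ G={A} → {A,G,T} (+1)
per-site changes: [2, 1, 2, 2, 2]; total = 9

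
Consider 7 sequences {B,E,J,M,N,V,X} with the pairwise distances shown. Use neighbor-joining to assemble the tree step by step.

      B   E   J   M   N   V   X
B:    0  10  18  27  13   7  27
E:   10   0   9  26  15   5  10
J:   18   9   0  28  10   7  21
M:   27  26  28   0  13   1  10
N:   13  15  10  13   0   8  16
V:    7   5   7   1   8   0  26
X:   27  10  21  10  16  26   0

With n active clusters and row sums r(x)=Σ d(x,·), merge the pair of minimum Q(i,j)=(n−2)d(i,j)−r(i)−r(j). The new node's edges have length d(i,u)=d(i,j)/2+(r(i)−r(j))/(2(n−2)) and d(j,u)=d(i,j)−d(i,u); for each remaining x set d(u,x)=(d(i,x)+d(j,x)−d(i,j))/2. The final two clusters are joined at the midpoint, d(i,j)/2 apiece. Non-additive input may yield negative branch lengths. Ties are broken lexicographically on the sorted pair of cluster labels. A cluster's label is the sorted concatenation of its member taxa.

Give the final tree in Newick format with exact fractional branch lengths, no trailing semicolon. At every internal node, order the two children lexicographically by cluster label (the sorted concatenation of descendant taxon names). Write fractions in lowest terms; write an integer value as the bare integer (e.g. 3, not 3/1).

((((B:89/12,E:31/12):3/2,V:-1/2):3/4,J:13/2):7/4,((M:9/2,X:11/2):55/8,N:21/8):7/4)

1. join M+X (d=10, Q=-165) ⇒ MX; edges |M|=9/2, |X|=11/2
  updated: d(B,MX)=22, d(E,MX)=13, d(J,MX)=39/2, d(MX,N)=19/2, d(MX,V)=17/2
2. join MX+N (d=19/2, Q=-90) ⇒ MNX; edges |MX|=55/8, |N|=21/8
  updated: d(B,MNX)=51/4, d(E,MNX)=37/4, d(J,MNX)=10, d(MNX,V)=7/2
3. join B+E (d=10, Q=-51) ⇒ BE; edges |B|=89/12, |E|=31/12
  updated: d(BE,J)=17/2, d(BE,MNX)=6, d(BE,V)=1
4. join BE+V (d=1, Q=-25) ⇒ BEV; edges |BE|=3/2, |V|=-1/2
  updated: d(BEV,J)=29/4, d(BEV,MNX)=17/4
5. join BEV+J (d=29/4, Q=-43/2) ⇒ BEJV; edges |BEV|=3/4, |J|=13/2
  updated: d(BEJV,MNX)=7/2
6. join BEJV+MNX (d=7/2) ⇒ BEJMNVX; edges |BEJV|=7/4, |MNX|=7/4
final tree: ((((B:89/12,E:31/12):3/2,V:-1/2):3/4,J:13/2):7/4,((M:9/2,X:11/2):55/8,N:21/8):7/4)
total length: 165/4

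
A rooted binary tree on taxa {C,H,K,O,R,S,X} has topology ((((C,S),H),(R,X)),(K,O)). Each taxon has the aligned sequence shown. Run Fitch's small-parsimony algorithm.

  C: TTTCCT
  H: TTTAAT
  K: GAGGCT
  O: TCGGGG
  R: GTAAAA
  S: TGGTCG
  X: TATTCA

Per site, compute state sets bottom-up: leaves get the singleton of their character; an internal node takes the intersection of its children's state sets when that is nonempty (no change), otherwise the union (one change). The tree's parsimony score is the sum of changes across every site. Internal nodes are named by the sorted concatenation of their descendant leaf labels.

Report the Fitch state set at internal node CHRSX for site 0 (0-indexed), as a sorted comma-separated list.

CS@0: {T} ∩ {T} = {T} (intersection, +0)
CHS@0: {T} ∩ {T} = {T} (intersection, +0)
RX@0: {G} ∪ {T} = {G,T} (union, +1)
CHRSX@0: {T} ∩ {G,T} = {T} (intersection, +0)
KO@0: {G} ∪ {T} = {G,T} (union, +1)
CHKORSX@0: {T} ∩ {G,T} = {T} (intersection, +0)
CS@1: {T} ∪ {G} = {G,T} (union, +1)
CHS@1: {G,T} ∩ {T} = {T} (intersection, +0)
RX@1: {T} ∪ {A} = {A,T} (union, +1)
CHRSX@1: {T} ∩ {A,T} = {T} (intersection, +0)
KO@1: {A} ∪ {C} = {A,C} (union, +1)
CHKORSX@1: {T} ∪ {A,C} = {A,C,T} (union, +1)
CS@2: {T} ∪ {G} = {G,T} (union, +1)
CHS@2: {G,T} ∩ {T} = {T} (intersection, +0)
RX@2: {A} ∪ {T} = {A,T} (union, +1)
CHRSX@2: {T} ∩ {A,T} = {T} (intersection, +0)
KO@2: {G} ∩ {G} = {G} (intersection, +0)
CHKORSX@2: {T} ∪ {G} = {G,T} (union, +1)
CS@3: {C} ∪ {T} = {C,T} (union, +1)
CHS@3: {C,T} ∪ {A} = {A,C,T} (union, +1)
RX@3: {A} ∪ {T} = {A,T} (union, +1)
CHRSX@3: {A,C,T} ∩ {A,T} = {A,T} (intersection, +0)
KO@3: {G} ∩ {G} = {G} (intersection, +0)
CHKORSX@3: {A,T} ∪ {G} = {A,G,T} (union, +1)
CS@4: {C} ∩ {C} = {C} (intersection, +0)
CHS@4: {C} ∪ {A} = {A,C} (union, +1)
RX@4: {A} ∪ {C} = {A,C} (union, +1)
CHRSX@4: {A,C} ∩ {A,C} = {A,C} (intersection, +0)
KO@4: {C} ∪ {G} = {C,G} (union, +1)
CHKORSX@4: {A,C} ∩ {C,G} = {C} (intersection, +0)
CS@5: {T} ∪ {G} = {G,T} (union, +1)
CHS@5: {G,T} ∩ {T} = {T} (intersection, +0)
RX@5: {A} ∩ {A} = {A} (intersection, +0)
CHRSX@5: {T} ∪ {A} = {A,T} (union, +1)
KO@5: {T} ∪ {G} = {G,T} (union, +1)
CHKORSX@5: {A,T} ∩ {G,T} = {T} (intersection, +0)
per-site changes: [2, 4, 3, 4, 3, 3]; total = 19

T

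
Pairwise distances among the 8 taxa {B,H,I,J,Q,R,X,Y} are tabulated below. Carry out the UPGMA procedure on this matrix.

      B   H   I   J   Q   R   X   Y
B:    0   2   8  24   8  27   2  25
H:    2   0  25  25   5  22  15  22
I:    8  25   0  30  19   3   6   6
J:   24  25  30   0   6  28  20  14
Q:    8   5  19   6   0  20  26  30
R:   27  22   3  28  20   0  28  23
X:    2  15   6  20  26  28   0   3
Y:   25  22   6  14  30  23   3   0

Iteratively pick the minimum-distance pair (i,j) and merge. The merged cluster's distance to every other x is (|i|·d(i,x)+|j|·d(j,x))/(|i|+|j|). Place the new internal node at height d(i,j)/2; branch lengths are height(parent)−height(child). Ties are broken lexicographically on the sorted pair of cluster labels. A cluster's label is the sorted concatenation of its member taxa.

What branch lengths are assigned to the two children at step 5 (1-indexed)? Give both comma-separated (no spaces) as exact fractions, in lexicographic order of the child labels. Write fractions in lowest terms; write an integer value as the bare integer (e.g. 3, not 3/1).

27/4,19/4

iteration 1: select B,H (d=2); attach at lengths (1, 1); label the merged cluster BH
  updated: d(BH,I)=33/2, d(BH,J)=49/2, d(BH,Q)=13/2, d(BH,R)=49/2, d(BH,X)=17/2, d(BH,Y)=47/2
iteration 2: select I,R (d=3); attach at lengths (3/2, 3/2); label the merged cluster IR
  updated: d(BH,IR)=41/2, d(IR,J)=29, d(IR,Q)=39/2, d(IR,X)=17, d(IR,Y)=29/2
iteration 3: select X,Y (d=3); attach at lengths (3/2, 3/2); label the merged cluster XY
  updated: d(BH,XY)=16, d(IR,XY)=63/4, d(J,XY)=17, d(Q,XY)=28
iteration 4: select J,Q (d=6); attach at lengths (3, 3); label the merged cluster JQ
  updated: d(BH,JQ)=31/2, d(IR,JQ)=97/4, d(JQ,XY)=45/2
iteration 5: select BH,JQ (d=31/2); attach at lengths (27/4, 19/4); label the merged cluster BHJQ
  updated: d(BHJQ,IR)=179/8, d(BHJQ,XY)=77/4
iteration 6: select IR,XY (d=63/4); attach at lengths (51/8, 51/8); label the merged cluster IRXY
  updated: d(BHJQ,IRXY)=333/16
iteration 7: select BHJQ,IRXY (d=333/16); attach at lengths (85/32, 81/32); label the merged cluster BHIJQRXY
final tree: (((B:1,H:1):27/4,(J:3,Q:3):19/4):85/32,((I:3/2,R:3/2):51/8,(X:3/2,Y:3/2):51/8):81/32)
total length: 695/16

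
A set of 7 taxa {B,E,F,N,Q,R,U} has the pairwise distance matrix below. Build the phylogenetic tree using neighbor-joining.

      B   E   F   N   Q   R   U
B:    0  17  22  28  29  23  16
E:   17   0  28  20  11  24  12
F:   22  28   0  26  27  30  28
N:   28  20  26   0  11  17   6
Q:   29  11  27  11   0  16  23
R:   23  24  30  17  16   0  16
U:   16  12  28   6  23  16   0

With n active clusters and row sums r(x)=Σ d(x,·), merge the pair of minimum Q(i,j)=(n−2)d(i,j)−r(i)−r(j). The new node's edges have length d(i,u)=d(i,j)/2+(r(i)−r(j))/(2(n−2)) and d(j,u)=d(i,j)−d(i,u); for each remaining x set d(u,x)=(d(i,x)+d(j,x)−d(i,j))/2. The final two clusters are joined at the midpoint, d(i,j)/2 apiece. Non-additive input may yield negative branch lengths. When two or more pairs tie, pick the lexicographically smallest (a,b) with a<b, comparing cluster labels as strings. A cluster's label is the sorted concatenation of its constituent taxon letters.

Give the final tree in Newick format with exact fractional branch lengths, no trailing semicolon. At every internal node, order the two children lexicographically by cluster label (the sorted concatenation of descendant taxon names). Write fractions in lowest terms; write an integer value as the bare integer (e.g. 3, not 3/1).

step 1: merge (B,F) at d=22, Q=-186; branch lengths B→42/5, F→68/5; new cluster BF
  updated: d(BF,E)=23/2, d(BF,N)=16, d(BF,Q)=17, d(BF,R)=31/2, d(BF,U)=11
step 2: merge (N,U) at d=6, Q=-114; branch lengths N→13/4, U→11/4; new cluster NU
  updated: d(BF,NU)=21/2, d(E,NU)=13, d(NU,Q)=14, d(NU,R)=27/2
step 3: merge (E,Q) at d=11, Q=-169/2; branch lengths E→23/4, Q→21/4; new cluster EQ
  updated: d(BF,EQ)=35/4, d(EQ,NU)=8, d(EQ,R)=29/2
step 4: merge (BF,EQ) at d=35/4, Q=-97/2; branch lengths BF→21/4, EQ→7/2; new cluster BEFQ
  updated: d(BEFQ,NU)=39/8, d(BEFQ,R)=85/8
step 5: merge (BEFQ,NU) at d=39/8, Q=-29; branch lengths BEFQ→1, NU→31/8; new cluster BEFNQU
  updated: d(BEFNQU,R)=77/8
step 6: merge (BEFNQU,R) at d=77/8; branch lengths BEFNQU→77/16, R→77/16; new cluster BEFNQRU
final tree: ((((B:42/5,F:68/5):21/4,(E:23/4,Q:21/4):7/2):1,(N:13/4,U:11/4):31/8):77/16,R:77/16)
total length: 249/4

((((B:42/5,F:68/5):21/4,(E:23/4,Q:21/4):7/2):1,(N:13/4,U:11/4):31/8):77/16,R:77/16)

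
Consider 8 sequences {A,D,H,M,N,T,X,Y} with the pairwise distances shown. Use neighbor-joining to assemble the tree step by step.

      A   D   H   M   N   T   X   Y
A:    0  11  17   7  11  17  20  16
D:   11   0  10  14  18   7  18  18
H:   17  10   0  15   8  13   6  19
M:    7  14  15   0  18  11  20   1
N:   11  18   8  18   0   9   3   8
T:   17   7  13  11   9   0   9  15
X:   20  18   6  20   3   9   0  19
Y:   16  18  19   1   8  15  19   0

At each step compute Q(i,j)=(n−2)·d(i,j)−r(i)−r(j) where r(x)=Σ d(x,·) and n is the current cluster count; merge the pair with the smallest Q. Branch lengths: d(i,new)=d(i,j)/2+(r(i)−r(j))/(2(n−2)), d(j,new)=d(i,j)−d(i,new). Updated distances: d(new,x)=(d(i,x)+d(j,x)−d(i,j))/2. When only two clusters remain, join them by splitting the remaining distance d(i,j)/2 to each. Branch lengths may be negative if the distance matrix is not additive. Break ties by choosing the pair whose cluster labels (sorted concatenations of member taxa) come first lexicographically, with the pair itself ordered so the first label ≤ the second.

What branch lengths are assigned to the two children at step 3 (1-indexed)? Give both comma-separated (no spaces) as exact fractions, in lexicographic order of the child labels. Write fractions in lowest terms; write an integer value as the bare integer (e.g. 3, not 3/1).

step 1: merge (M,Y) at d=1, Q=-176; branch lengths M→-1/3, Y→4/3; new cluster MY
  updated: d(A,MY)=11, d(D,MY)=31/2, d(H,MY)=33/2, d(MY,N)=25/2, d(MY,T)=25/2, d(MY,X)=19
step 2: merge (N,X) at d=3, Q=-243/2; branch lengths N→3/20, X→57/20; new cluster NX
  updated: d(A,NX)=14, d(D,NX)=33/2, d(H,NX)=11/2, d(MY,NX)=57/4, d(NX,T)=15/2
step 3: merge (H,NX) at d=11/2, Q=-391/4; branch lengths H→105/32, NX→71/32; new cluster HNX
  updated: d(A,HNX)=51/4, d(D,HNX)=21/2, d(HNX,MY)=101/8, d(HNX,T)=15/2
step 4: merge (A,MY) at d=11, Q=-563/8; branch lengths A→265/48, MY→263/48; new cluster AMY
  updated: d(AMY,D)=31/4, d(AMY,HNX)=115/16, d(AMY,T)=37/4
step 5: merge (AMY,HNX) at d=115/16, Q=-35; branch lengths AMY→107/32, HNX→123/32; new cluster AHMNXY
  updated: d(AHMNXY,D)=177/32, d(AHMNXY,T)=153/32
step 6: merge (AHMNXY,D) at d=177/32, Q=-277/16; branch lengths AHMNXY→53/32, D→31/8; new cluster ADHMNXY
  updated: d(ADHMNXY,T)=25/8
step 7: merge (ADHMNXY,T) at d=25/8; branch lengths ADHMNXY→25/16, T→25/16; new cluster ADHMNTXY
final tree: ((((A:265/48,(M:-1/3,Y:4/3):263/48):107/32,(H:105/32,(N:3/20,X:57/20):71/32):123/32):53/32,D:31/8):25/16,T:25/16)
total length: 1163/32

105/32,71/32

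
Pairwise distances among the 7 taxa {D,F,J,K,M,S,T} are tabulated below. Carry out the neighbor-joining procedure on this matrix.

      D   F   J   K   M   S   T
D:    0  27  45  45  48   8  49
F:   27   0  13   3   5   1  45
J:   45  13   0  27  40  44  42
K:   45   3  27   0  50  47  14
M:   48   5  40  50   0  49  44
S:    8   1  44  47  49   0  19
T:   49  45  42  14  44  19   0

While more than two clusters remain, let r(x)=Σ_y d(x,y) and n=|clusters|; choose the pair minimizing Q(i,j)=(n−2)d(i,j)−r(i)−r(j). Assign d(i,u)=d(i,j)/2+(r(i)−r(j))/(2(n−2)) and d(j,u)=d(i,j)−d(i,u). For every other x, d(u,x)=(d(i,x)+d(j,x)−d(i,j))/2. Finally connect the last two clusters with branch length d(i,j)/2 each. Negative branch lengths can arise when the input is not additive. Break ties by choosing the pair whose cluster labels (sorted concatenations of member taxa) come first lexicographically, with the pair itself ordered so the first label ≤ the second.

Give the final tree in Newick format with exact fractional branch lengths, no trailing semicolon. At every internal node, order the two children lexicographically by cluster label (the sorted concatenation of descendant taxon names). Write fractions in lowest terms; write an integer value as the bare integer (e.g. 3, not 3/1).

iteration 1: select D,S (d=8, Q=-350); attach at lengths (47/5, -7/5); label the merged cluster DS
  updated: d(DS,F)=10, d(DS,J)=81/2, d(DS,K)=42, d(DS,M)=89/2, d(DS,T)=30
iteration 2: select K,T (d=14, Q=-255); attach at lengths (17/8, 95/8); label the merged cluster KT
  updated: d(DS,KT)=29, d(F,KT)=17, d(J,KT)=55/2, d(KT,M)=40
iteration 3: select F,M (d=5, Q=-319/2); attach at lengths (-139/12, 199/12); label the merged cluster FM
  updated: d(DS,FM)=99/4, d(FM,J)=24, d(FM,KT)=26
iteration 4: select DS,FM (d=99/4, Q=-239/2); attach at lengths (69/4, 15/2); label the merged cluster DFMS
  updated: d(DFMS,J)=159/8, d(DFMS,KT)=121/8
iteration 5: select DFMS,J (d=159/8, Q=-125/2); attach at lengths (15/4, 129/8); label the merged cluster DFJMS
  updated: d(DFJMS,KT)=91/8
iteration 6: select DFJMS,KT (d=91/8); attach at lengths (91/16, 91/16); label the merged cluster DFJKMST
final tree: ((((D:47/5,S:-7/5):69/4,(F:-139/12,M:199/12):15/2):15/4,J:129/8):91/16,(K:17/8,T:95/8):91/16)
total length: 83

((((D:47/5,S:-7/5):69/4,(F:-139/12,M:199/12):15/2):15/4,J:129/8):91/16,(K:17/8,T:95/8):91/16)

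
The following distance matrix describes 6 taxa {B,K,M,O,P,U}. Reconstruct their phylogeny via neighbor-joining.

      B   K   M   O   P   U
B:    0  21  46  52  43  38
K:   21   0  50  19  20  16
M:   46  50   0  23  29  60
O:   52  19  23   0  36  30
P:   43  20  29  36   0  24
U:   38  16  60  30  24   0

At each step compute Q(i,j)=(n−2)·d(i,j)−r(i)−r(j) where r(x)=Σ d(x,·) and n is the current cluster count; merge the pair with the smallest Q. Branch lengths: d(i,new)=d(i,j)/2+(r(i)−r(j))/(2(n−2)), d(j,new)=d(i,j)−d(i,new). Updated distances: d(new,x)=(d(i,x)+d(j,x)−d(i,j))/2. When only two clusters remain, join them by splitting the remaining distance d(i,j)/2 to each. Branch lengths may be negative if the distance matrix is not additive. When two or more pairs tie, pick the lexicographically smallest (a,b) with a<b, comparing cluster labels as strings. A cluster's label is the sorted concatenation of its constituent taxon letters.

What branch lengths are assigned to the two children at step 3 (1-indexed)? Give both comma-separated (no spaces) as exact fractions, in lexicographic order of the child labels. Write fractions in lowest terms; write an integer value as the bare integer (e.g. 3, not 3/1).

iteration 1: select M,O (d=23, Q=-276); attach at lengths (35/2, 11/2); label the merged cluster MO
  updated: d(B,MO)=75/2, d(K,MO)=23, d(MO,P)=21, d(MO,U)=67/2
iteration 2: select MO,P (d=21, Q=-160); attach at lengths (35/3, 28/3); label the merged cluster MOP
  updated: d(B,MOP)=119/4, d(K,MOP)=11, d(MOP,U)=73/4
iteration 3: select B,K (d=21, Q=-379/4); attach at lengths (331/16, 5/16); label the merged cluster BK
  updated: d(BK,MOP)=79/8, d(BK,U)=33/2
iteration 4: select BK,MOP (d=79/8, Q=-357/8); attach at lengths (65/16, 93/16); label the merged cluster BKMOP
  updated: d(BKMOP,U)=199/16
iteration 5: select BKMOP,U (d=199/16); attach at lengths (199/32, 199/32); label the merged cluster BKMOPU
final tree: (((B:331/16,K:5/16):65/16,((M:35/2,O:11/2):35/3,P:28/3):93/16):199/32,U:199/32)
total length: 1397/16

331/16,5/16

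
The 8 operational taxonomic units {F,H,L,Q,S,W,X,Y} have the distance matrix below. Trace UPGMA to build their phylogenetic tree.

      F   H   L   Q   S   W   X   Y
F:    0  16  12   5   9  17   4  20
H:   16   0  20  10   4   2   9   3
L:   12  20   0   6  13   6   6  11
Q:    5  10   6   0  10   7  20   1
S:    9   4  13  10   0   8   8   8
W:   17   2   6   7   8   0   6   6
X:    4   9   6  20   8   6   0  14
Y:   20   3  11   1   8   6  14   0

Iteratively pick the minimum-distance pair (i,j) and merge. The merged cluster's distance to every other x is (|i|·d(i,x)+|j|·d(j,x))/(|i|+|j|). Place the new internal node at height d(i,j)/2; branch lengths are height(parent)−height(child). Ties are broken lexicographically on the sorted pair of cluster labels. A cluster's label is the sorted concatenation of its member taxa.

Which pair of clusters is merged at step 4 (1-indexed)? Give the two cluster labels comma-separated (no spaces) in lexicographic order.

iteration 1: select Q,Y (d=1); attach at lengths (1/2, 1/2); label the merged cluster QY
  updated: d(F,QY)=25/2, d(H,QY)=13/2, d(L,QY)=17/2, d(QY,S)=9, d(QY,W)=13/2, d(QY,X)=17
iteration 2: select H,W (d=2); attach at lengths (1, 1); label the merged cluster HW
  updated: d(F,HW)=33/2, d(HW,L)=13, d(HW,QY)=13/2, d(HW,S)=6, d(HW,X)=15/2
iteration 3: select F,X (d=4); attach at lengths (2, 2); label the merged cluster FX
  updated: d(FX,HW)=12, d(FX,L)=9, d(FX,QY)=59/4, d(FX,S)=17/2
iteration 4: select HW,S (d=6); attach at lengths (2, 3); label the merged cluster HSW
  updated: d(FX,HSW)=65/6, d(HSW,L)=13, d(HSW,QY)=22/3
iteration 5: select HSW,QY (d=22/3); attach at lengths (2/3, 19/6); label the merged cluster HQSWY
  updated: d(FX,HQSWY)=62/5, d(HQSWY,L)=56/5
iteration 6: select FX,L (d=9); attach at lengths (5/2, 9/2); label the merged cluster FLX
  updated: d(FLX,HQSWY)=12
iteration 7: select FLX,HQSWY (d=12); attach at lengths (3/2, 7/3); label the merged cluster FHLQSWXY
final tree: (((F:2,X:2):5/2,L:9/2):3/2,(((H:1,W:1):2,S:3):2/3,(Q:1/2,Y:1/2):19/6):7/3)
total length: 80/3

HW,S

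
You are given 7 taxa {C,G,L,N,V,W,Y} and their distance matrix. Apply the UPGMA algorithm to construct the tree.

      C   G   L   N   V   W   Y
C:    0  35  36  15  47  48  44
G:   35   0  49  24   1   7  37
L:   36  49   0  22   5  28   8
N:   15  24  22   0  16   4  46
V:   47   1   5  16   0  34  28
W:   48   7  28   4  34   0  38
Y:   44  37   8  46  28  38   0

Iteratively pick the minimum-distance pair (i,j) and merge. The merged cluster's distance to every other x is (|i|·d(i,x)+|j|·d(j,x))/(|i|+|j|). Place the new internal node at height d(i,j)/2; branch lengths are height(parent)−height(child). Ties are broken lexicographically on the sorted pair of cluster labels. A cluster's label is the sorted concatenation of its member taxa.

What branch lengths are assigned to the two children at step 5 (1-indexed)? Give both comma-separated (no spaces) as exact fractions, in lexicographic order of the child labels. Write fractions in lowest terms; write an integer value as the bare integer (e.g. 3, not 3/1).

1. join G+V (d=1) ⇒ GV; edges |G|=1/2, |V|=1/2
  updated: d(C,GV)=41, d(GV,L)=27, d(GV,N)=20, d(GV,W)=41/2, d(GV,Y)=65/2
2. join N+W (d=4) ⇒ NW; edges |N|=2, |W|=2
  updated: d(C,NW)=63/2, d(GV,NW)=81/4, d(L,NW)=25, d(NW,Y)=42
3. join L+Y (d=8) ⇒ LY; edges |L|=4, |Y|=4
  updated: d(C,LY)=40, d(GV,LY)=119/4, d(LY,NW)=67/2
4. join GV+NW (d=81/4) ⇒ GNVW; edges |GV|=77/8, |NW|=65/8
  updated: d(C,GNVW)=145/4, d(GNVW,LY)=253/8
5. join GNVW+LY (d=253/8) ⇒ GLNVWY; edges |GNVW|=91/16, |LY|=189/16
  updated: d(C,GLNVWY)=75/2
6. join C+GLNVWY (d=75/2) ⇒ CGLNVWY; edges |C|=75/4, |GLNVWY|=47/16
final tree: (C:75/4,(((G:1/2,V:1/2):77/8,(N:2,W:2):65/8):91/16,(L:4,Y:4):189/16):47/16)
total length: 1119/16

91/16,189/16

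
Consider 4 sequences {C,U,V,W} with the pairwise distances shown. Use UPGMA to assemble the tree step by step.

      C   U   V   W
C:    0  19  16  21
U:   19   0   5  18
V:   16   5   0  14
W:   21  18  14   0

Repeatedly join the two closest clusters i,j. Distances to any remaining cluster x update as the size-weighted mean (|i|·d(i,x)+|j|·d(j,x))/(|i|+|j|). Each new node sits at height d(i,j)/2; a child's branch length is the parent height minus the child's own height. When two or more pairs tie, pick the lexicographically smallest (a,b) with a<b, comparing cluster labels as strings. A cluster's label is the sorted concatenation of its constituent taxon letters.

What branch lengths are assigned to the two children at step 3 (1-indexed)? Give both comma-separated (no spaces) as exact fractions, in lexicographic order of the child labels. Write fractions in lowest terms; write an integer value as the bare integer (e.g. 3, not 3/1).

28/3,4/3

iteration 1: select U,V (d=5); attach at lengths (5/2, 5/2); label the merged cluster UV
  updated: d(C,UV)=35/2, d(UV,W)=16
iteration 2: select UV,W (d=16); attach at lengths (11/2, 8); label the merged cluster UVW
  updated: d(C,UVW)=56/3
iteration 3: select C,UVW (d=56/3); attach at lengths (28/3, 4/3); label the merged cluster CUVW
final tree: (C:28/3,((U:5/2,V:5/2):11/2,W:8):4/3)
total length: 175/6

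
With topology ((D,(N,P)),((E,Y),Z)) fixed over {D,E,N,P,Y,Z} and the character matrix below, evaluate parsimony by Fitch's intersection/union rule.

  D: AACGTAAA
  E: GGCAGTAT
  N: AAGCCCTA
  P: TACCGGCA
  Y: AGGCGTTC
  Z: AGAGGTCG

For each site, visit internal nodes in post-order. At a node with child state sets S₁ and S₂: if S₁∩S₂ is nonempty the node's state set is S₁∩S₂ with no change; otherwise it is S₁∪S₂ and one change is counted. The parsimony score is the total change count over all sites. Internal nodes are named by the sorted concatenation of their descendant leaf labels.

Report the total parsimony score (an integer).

21

[col 0] NP: children N:{A}, P:{T} ∪→ {A,T}; cost 1
[col 0] DNP: children D:{A}, NP:{A,T} ∩→ {A}; cost 0
[col 0] EY: children E:{G}, Y:{A} ∪→ {A,G}; cost 1
[col 0] EYZ: children EY:{A,G}, Z:{A} ∩→ {A}; cost 0
[col 0] DENPYZ: children DNP:{A}, EYZ:{A} ∩→ {A}; cost 0
[col 1] NP: children N:{A}, P:{A} ∩→ {A}; cost 0
[col 1] DNP: children D:{A}, NP:{A} ∩→ {A}; cost 0
[col 1] EY: children E:{G}, Y:{G} ∩→ {G}; cost 0
[col 1] EYZ: children EY:{G}, Z:{G} ∩→ {G}; cost 0
[col 1] DENPYZ: children DNP:{A}, EYZ:{G} ∪→ {A,G}; cost 1
[col 2] NP: children N:{G}, P:{C} ∪→ {C,G}; cost 1
[col 2] DNP: children D:{C}, NP:{C,G} ∩→ {C}; cost 0
[col 2] EY: children E:{C}, Y:{G} ∪→ {C,G}; cost 1
[col 2] EYZ: children EY:{C,G}, Z:{A} ∪→ {A,C,G}; cost 1
[col 2] DENPYZ: children DNP:{C}, EYZ:{A,C,G} ∩→ {C}; cost 0
[col 3] NP: children N:{C}, P:{C} ∩→ {C}; cost 0
[col 3] DNP: children D:{G}, NP:{C} ∪→ {C,G}; cost 1
[col 3] EY: children E:{A}, Y:{C} ∪→ {A,C}; cost 1
[col 3] EYZ: children EY:{A,C}, Z:{G} ∪→ {A,C,G}; cost 1
[col 3] DENPYZ: children DNP:{C,G}, EYZ:{A,C,G} ∩→ {C,G}; cost 0
[col 4] NP: children N:{C}, P:{G} ∪→ {C,G}; cost 1
[col 4] DNP: children D:{T}, NP:{C,G} ∪→ {C,G,T}; cost 1
[col 4] EY: children E:{G}, Y:{G} ∩→ {G}; cost 0
[col 4] EYZ: children EY:{G}, Z:{G} ∩→ {G}; cost 0
[col 4] DENPYZ: children DNP:{C,G,T}, EYZ:{G} ∩→ {G}; cost 0
[col 5] NP: children N:{C}, P:{G} ∪→ {C,G}; cost 1
[col 5] DNP: children D:{A}, NP:{C,G} ∪→ {A,C,G}; cost 1
[col 5] EY: children E:{T}, Y:{T} ∩→ {T}; cost 0
[col 5] EYZ: children EY:{T}, Z:{T} ∩→ {T}; cost 0
[col 5] DENPYZ: children DNP:{A,C,G}, EYZ:{T} ∪→ {A,C,G,T}; cost 1
[col 6] NP: children N:{T}, P:{C} ∪→ {C,T}; cost 1
[col 6] DNP: children D:{A}, NP:{C,T} ∪→ {A,C,T}; cost 1
[col 6] EY: children E:{A}, Y:{T} ∪→ {A,T}; cost 1
[col 6] EYZ: children EY:{A,T}, Z:{C} ∪→ {A,C,T}; cost 1
[col 6] DENPYZ: children DNP:{A,C,T}, EYZ:{A,C,T} ∩→ {A,C,T}; cost 0
[col 7] NP: children N:{A}, P:{A} ∩→ {A}; cost 0
[col 7] DNP: children D:{A}, NP:{A} ∩→ {A}; cost 0
[col 7] EY: children E:{T}, Y:{C} ∪→ {C,T}; cost 1
[col 7] EYZ: children EY:{C,T}, Z:{G} ∪→ {C,G,T}; cost 1
[col 7] DENPYZ: children DNP:{A}, EYZ:{C,G,T} ∪→ {A,C,G,T}; cost 1
per-site changes: [2, 1, 3, 3, 2, 3, 4, 3]; total = 21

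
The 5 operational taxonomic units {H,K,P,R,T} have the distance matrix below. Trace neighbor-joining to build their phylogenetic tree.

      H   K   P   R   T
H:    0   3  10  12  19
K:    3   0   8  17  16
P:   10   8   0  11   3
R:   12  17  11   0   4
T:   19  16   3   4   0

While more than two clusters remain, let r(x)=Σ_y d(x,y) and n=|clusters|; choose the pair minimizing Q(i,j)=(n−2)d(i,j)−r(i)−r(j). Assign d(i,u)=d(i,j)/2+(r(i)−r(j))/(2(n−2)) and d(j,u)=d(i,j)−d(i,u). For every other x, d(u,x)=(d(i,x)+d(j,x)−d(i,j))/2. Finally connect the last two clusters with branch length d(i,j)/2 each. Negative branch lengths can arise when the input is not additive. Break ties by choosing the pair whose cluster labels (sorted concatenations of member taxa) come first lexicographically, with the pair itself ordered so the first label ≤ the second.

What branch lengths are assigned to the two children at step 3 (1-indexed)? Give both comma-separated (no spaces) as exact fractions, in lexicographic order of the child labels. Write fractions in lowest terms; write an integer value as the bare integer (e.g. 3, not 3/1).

iteration 1: select H,K (d=3, Q=-79); attach at lengths (3/2, 3/2); label the merged cluster HK
  updated: d(HK,P)=15/2, d(HK,R)=13, d(HK,T)=16
iteration 2: select HK,P (d=15/2, Q=-43); attach at lengths (15/2, 0); label the merged cluster HKP
  updated: d(HKP,R)=33/4, d(HKP,T)=23/4
iteration 3: select HKP,R (d=33/4, Q=-18); attach at lengths (5, 13/4); label the merged cluster HKPR
  updated: d(HKPR,T)=3/4
iteration 4: select HKPR,T (d=3/4); attach at lengths (3/8, 3/8); label the merged cluster HKPRT
final tree: ((((H:3/2,K:3/2):15/2,P:0):5,R:13/4):3/8,T:3/8)
total length: 39/2

5,13/4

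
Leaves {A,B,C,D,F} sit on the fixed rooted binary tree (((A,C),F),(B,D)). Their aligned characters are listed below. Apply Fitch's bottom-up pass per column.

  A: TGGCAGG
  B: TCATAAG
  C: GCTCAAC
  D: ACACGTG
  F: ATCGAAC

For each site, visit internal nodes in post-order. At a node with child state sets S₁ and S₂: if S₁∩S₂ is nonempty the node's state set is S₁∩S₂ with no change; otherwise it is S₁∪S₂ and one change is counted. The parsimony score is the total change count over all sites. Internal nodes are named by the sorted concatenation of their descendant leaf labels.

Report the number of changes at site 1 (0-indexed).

2

[col 0] AC: children A:{T}, C:{G} ∪→ {G,T}; cost 1
[col 0] ACF: children AC:{G,T}, F:{A} ∪→ {A,G,T}; cost 1
[col 0] BD: children B:{T}, D:{A} ∪→ {A,T}; cost 1
[col 0] ABCDF: children ACF:{A,G,T}, BD:{A,T} ∩→ {A,T}; cost 0
[col 1] AC: children A:{G}, C:{C} ∪→ {C,G}; cost 1
[col 1] ACF: children AC:{C,G}, F:{T} ∪→ {C,G,T}; cost 1
[col 1] BD: children B:{C}, D:{C} ∩→ {C}; cost 0
[col 1] ABCDF: children ACF:{C,G,T}, BD:{C} ∩→ {C}; cost 0
[col 2] AC: children A:{G}, C:{T} ∪→ {G,T}; cost 1
[col 2] ACF: children AC:{G,T}, F:{C} ∪→ {C,G,T}; cost 1
[col 2] BD: children B:{A}, D:{A} ∩→ {A}; cost 0
[col 2] ABCDF: children ACF:{C,G,T}, BD:{A} ∪→ {A,C,G,T}; cost 1
[col 3] AC: children A:{C}, C:{C} ∩→ {C}; cost 0
[col 3] ACF: children AC:{C}, F:{G} ∪→ {C,G}; cost 1
[col 3] BD: children B:{T}, D:{C} ∪→ {C,T}; cost 1
[col 3] ABCDF: children ACF:{C,G}, BD:{C,T} ∩→ {C}; cost 0
[col 4] AC: children A:{A}, C:{A} ∩→ {A}; cost 0
[col 4] ACF: children AC:{A}, F:{A} ∩→ {A}; cost 0
[col 4] BD: children B:{A}, D:{G} ∪→ {A,G}; cost 1
[col 4] ABCDF: children ACF:{A}, BD:{A,G} ∩→ {A}; cost 0
[col 5] AC: children A:{G}, C:{A} ∪→ {A,G}; cost 1
[col 5] ACF: children AC:{A,G}, F:{A} ∩→ {A}; cost 0
[col 5] BD: children B:{A}, D:{T} ∪→ {A,T}; cost 1
[col 5] ABCDF: children ACF:{A}, BD:{A,T} ∩→ {A}; cost 0
[col 6] AC: children A:{G}, C:{C} ∪→ {C,G}; cost 1
[col 6] ACF: children AC:{C,G}, F:{C} ∩→ {C}; cost 0
[col 6] BD: children B:{G}, D:{G} ∩→ {G}; cost 0
[col 6] ABCDF: children ACF:{C}, BD:{G} ∪→ {C,G}; cost 1
per-site changes: [3, 2, 3, 2, 1, 2, 2]; total = 15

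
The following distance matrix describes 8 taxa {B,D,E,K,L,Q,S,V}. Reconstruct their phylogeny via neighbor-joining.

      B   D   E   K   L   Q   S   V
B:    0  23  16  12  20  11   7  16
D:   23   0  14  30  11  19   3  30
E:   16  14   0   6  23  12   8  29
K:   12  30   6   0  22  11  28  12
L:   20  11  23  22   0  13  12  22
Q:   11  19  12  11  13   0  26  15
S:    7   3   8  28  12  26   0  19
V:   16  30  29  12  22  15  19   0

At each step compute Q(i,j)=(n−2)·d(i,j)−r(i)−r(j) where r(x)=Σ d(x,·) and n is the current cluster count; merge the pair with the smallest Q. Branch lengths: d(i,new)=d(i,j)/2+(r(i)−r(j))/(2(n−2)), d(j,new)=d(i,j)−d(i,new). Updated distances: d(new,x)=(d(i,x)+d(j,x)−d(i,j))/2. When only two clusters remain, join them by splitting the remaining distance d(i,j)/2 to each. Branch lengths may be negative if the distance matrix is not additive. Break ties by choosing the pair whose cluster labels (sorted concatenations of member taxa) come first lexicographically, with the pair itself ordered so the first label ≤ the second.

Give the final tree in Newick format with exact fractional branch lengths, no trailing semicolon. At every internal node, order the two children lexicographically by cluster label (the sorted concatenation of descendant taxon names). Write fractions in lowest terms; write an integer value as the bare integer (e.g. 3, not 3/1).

(((B:83/16,((D:15/4,S:-3/4):89/20,L:111/20):105/16):3/16,((E:75/16,K:21/16):19/4,Q:15/4):21/16):171/32,V:171/32)

iteration 1: select D,S (d=3, Q=-215); attach at lengths (15/4, -3/4); label the merged cluster DS
  updated: d(B,DS)=27/2, d(DS,E)=19/2, d(DS,K)=55/2, d(DS,L)=10, d(DS,Q)=21, d(DS,V)=23
iteration 2: select DS,L (d=10, Q=-329/2); attach at lengths (89/20, 111/20); label the merged cluster DLS
  updated: d(B,DLS)=47/4, d(DLS,E)=45/4, d(DLS,K)=79/4, d(DLS,Q)=12, d(DLS,V)=35/2
iteration 3: select E,K (d=6, Q=-111); attach at lengths (75/16, 21/16); label the merged cluster EK
  updated: d(B,EK)=11, d(DLS,EK)=25/2, d(EK,Q)=17/2, d(EK,V)=35/2
iteration 4: select EK,Q (d=17/2, Q=-141/2); attach at lengths (19/4, 15/4); label the merged cluster EKQ
  updated: d(B,EKQ)=27/4, d(DLS,EKQ)=8, d(EKQ,V)=12
iteration 5: select B,DLS (d=47/4, Q=-193/4); attach at lengths (83/16, 105/16); label the merged cluster BDLS
  updated: d(BDLS,EKQ)=3/2, d(BDLS,V)=87/8
iteration 6: select BDLS,EKQ (d=3/2, Q=-195/8); attach at lengths (3/16, 21/16); label the merged cluster BDEKLQS
  updated: d(BDEKLQS,V)=171/16
iteration 7: select BDEKLQS,V (d=171/16); attach at lengths (171/32, 171/32); label the merged cluster BDEKLQSV
final tree: (((B:83/16,((D:15/4,S:-3/4):89/20,L:111/20):105/16):3/16,((E:75/16,K:21/16):19/4,Q:15/4):21/16):171/32,V:171/32)
total length: 823/16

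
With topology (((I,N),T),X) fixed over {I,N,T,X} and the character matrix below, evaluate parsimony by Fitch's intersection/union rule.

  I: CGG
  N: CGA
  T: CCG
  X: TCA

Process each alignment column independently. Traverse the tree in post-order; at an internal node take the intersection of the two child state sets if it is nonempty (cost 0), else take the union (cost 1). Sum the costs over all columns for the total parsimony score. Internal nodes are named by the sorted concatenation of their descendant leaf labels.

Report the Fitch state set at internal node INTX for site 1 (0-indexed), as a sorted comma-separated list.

site 0, node IN: I={C} ∩ N={C} → {C} (+0)
site 0, node INT: IN={C} ∩ T={C} → {C} (+0)
site 0, node INTX: INT={C} ∪ X={T} → {C,T} (+1)
site 1, node IN: I={G} ∩ N={G} → {G} (+0)
site 1, node INT: IN={G} ∪ T={C} → {C,G} (+1)
site 1, node INTX: INT={C,G} ∩ X={C} → {C} (+0)
site 2, node IN: I={G} ∪ N={A} → {A,G} (+1)
site 2, node INT: IN={A,G} ∩ T={G} → {G} (+0)
site 2, node INTX: INT={G} ∪ X={A} → {A,G} (+1)
per-site changes: [1, 1, 2]; total = 4

C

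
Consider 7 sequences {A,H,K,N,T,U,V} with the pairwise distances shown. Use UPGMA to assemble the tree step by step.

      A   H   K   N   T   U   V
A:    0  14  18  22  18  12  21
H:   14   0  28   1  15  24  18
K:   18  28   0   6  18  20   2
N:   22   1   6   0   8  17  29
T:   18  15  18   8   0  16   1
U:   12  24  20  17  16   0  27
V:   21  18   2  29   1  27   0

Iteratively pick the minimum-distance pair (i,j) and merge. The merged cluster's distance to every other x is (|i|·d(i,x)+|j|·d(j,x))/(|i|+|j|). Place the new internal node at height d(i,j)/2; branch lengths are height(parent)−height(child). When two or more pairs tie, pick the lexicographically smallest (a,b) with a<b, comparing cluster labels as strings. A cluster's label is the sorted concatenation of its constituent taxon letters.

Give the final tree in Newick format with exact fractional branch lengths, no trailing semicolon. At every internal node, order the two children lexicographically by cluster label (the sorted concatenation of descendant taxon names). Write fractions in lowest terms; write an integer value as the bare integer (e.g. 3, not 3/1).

iteration 1: select H,N (d=1); attach at lengths (1/2, 1/2); label the merged cluster HN
  updated: d(A,HN)=18, d(HN,K)=17, d(HN,T)=23/2, d(HN,U)=41/2, d(HN,V)=47/2
iteration 2: select T,V (d=1); attach at lengths (1/2, 1/2); label the merged cluster TV
  updated: d(A,TV)=39/2, d(HN,TV)=35/2, d(K,TV)=10, d(TV,U)=43/2
iteration 3: select K,TV (d=10); attach at lengths (5, 9/2); label the merged cluster KTV
  updated: d(A,KTV)=19, d(HN,KTV)=52/3, d(KTV,U)=21
iteration 4: select A,U (d=12); attach at lengths (6, 6); label the merged cluster AU
  updated: d(AU,HN)=77/4, d(AU,KTV)=20
iteration 5: select HN,KTV (d=52/3); attach at lengths (49/6, 11/3); label the merged cluster HKNTV
  updated: d(AU,HKNTV)=197/10
iteration 6: select AU,HKNTV (d=197/10); attach at lengths (77/20, 71/60); label the merged cluster AHKNTUV
final tree: ((A:6,U:6):77/20,((H:1/2,N:1/2):49/6,(K:5,(T:1/2,V:1/2):9/2):11/3):71/60)
total length: 1211/30

((A:6,U:6):77/20,((H:1/2,N:1/2):49/6,(K:5,(T:1/2,V:1/2):9/2):11/3):71/60)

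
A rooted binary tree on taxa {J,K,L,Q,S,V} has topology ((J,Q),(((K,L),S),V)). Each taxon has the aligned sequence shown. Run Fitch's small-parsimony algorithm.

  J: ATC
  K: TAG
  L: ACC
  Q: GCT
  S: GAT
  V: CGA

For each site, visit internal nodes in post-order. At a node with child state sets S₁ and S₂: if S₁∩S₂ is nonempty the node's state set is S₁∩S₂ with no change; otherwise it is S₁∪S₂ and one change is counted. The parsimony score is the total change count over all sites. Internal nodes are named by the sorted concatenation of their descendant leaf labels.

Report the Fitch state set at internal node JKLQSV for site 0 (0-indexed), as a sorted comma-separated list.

site 0, node JQ: J={A} ∪ Q={G} → {A,G} (+1)
site 0, node KL: K={T} ∪ L={A} → {A,T} (+1)
site 0, node KLS: KL={A,T} ∪ S={G} → {A,G,T} (+1)
site 0, node KLSV: KLS={A,G,T} ∪ V={C} → {A,C,G,T} (+1)
site 0, node JKLQSV: JQ={A,G} ∩ KLSV={A,C,G,T} → {A,G} (+0)
site 1, node JQ: J={T} ∪ Q={C} → {C,T} (+1)
site 1, node KL: K={A} ∪ L={C} → {A,C} (+1)
site 1, node KLS: KL={A,C} ∩ S={A} → {A} (+0)
site 1, node KLSV: KLS={A} ∪ V={G} → {A,G} (+1)
site 1, node JKLQSV: JQ={C,T} ∪ KLSV={A,G} → {A,C,G,T} (+1)
site 2, node JQ: J={C} ∪ Q={T} → {C,T} (+1)
site 2, node KL: K={G} ∪ L={C} → {C,G} (+1)
site 2, node KLS: KL={C,G} ∪ S={T} → {C,G,T} (+1)
site 2, node KLSV: KLS={C,G,T} ∪ V={A} → {A,C,G,T} (+1)
site 2, node JKLQSV: JQ={C,T} ∩ KLSV={A,C,G,T} → {C,T} (+0)
per-site changes: [4, 4, 4]; total = 12

A,G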